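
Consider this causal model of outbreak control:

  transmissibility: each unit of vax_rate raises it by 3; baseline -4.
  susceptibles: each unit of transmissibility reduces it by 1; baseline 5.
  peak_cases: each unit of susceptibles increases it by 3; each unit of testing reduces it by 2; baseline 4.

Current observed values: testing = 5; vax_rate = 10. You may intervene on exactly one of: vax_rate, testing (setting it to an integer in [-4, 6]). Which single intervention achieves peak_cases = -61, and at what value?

Intervening on vax_rate: peak_cases = -9*vax_rate + 21. Reaching -61 requires vax_rate = 82/9, not an integer.
Intervening on testing: with other inputs at their observed values, peak_cases = -2*testing - 59. Solving for -61 gives testing = 1, within [-4, 6].

set testing = 1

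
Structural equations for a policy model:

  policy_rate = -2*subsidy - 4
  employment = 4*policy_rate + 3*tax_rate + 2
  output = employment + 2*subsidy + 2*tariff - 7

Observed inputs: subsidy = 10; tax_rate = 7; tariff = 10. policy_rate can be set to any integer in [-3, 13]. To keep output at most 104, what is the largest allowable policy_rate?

policy_rate = 12

Intervening on policy_rate fixes its value directly, overriding its dependence on subsidy.
Substituting into the employment equation gives employment = 4*policy_rate + 23.
output becomes 4*policy_rate + 56.
Require 4*policy_rate + 56 ≤ 104, so policy_rate ≤ 12.
The largest integer in [-3, 13] satisfying this is 12.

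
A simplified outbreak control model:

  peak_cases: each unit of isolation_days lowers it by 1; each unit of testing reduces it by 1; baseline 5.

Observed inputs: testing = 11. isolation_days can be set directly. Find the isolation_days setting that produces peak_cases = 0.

Substituting into the peak_cases equation gives peak_cases = -isolation_days - 6.
Solve -isolation_days - 6 = 0: isolation_days = (0 + 6) / -1 = -6.

isolation_days = -6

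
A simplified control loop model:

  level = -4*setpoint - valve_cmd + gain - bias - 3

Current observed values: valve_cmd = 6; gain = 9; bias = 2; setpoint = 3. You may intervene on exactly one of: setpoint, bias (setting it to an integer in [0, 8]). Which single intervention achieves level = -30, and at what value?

set setpoint = 7

Intervening on setpoint: with other inputs at their observed values, level = -4*setpoint - 2. Solving for -30 gives setpoint = 7, within [0, 8].
Intervening on bias: level = -bias - 12. Reaching -30 requires bias = 18, outside [0, 8].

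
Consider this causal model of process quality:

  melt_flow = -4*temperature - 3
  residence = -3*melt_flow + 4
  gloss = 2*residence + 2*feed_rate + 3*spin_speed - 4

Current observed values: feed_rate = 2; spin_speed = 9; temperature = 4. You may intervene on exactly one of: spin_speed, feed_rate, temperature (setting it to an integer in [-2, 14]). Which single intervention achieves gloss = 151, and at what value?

set feed_rate = 3

Intervening on spin_speed: gloss = 3*spin_speed + 122. Reaching 151 requires spin_speed = 29/3, not an integer.
Intervening on feed_rate: with other inputs at their observed values, gloss = 2*feed_rate + 145. Solving for 151 gives feed_rate = 3, within [-2, 14].
Intervening on temperature: gloss = 24*temperature + 53. Reaching 151 requires temperature = 49/12, not an integer.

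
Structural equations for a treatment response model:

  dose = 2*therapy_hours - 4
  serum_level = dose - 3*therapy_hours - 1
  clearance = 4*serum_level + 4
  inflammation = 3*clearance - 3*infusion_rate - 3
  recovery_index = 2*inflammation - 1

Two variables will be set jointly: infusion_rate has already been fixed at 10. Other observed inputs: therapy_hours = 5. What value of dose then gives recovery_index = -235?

With infusion_rate held at 10:
Intervening on dose fixes its value directly, overriding its dependence on therapy_hours.
Substituting into the serum_level equation gives serum_level = dose - 16.
This gives clearance = 4*dose - 60.
So inflammation = 12*dose - 213.
recovery_index becomes 24*dose - 427.
Solve 24*dose - 427 = -235: dose = (-235 + 427) / 24 = 8.

dose = 8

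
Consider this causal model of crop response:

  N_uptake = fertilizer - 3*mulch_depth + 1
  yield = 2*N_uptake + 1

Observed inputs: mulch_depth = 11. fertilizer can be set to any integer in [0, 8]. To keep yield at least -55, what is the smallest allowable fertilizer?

Substituting into the N_uptake equation gives N_uptake = fertilizer - 32.
Substituting into the yield equation gives yield = 2*fertilizer - 63.
Require 2*fertilizer - 63 ≥ -55, so fertilizer ≥ 4.
The smallest integer in [0, 8] satisfying this is 4.

fertilizer = 4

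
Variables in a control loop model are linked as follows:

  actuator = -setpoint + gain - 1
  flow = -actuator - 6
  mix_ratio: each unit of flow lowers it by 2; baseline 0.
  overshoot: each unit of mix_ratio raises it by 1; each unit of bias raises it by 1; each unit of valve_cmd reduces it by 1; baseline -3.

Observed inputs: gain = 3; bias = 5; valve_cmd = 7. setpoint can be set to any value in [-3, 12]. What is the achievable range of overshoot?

Substituting into the actuator equation gives actuator = -setpoint + 2.
Substituting into the flow equation gives flow = setpoint - 8.
This gives mix_ratio = -2*setpoint + 16.
Substituting into the overshoot equation gives overshoot = -2*setpoint + 11.
Linear in setpoint, so extremes are at the endpoints: setpoint = -3 gives overshoot = 17; setpoint = 12 gives overshoot = -13.

-13 to 17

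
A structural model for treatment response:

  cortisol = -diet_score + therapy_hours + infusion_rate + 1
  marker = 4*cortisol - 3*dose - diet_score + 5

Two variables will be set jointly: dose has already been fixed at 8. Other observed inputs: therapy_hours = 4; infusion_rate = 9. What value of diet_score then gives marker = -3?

With dose held at 8:
Substituting into the cortisol equation gives cortisol = -diet_score + 14.
marker becomes -5*diet_score + 37.
Solve -5*diet_score + 37 = -3: diet_score = (-3 - 37) / -5 = 8.

diet_score = 8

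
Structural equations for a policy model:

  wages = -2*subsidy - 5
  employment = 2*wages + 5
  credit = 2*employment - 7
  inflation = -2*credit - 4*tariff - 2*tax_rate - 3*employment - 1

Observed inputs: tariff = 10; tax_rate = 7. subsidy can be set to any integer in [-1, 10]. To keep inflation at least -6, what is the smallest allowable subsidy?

subsidy = 0

Substituting into the employment equation gives employment = -4*subsidy - 5.
This gives credit = -8*subsidy - 17.
This gives inflation = 28*subsidy - 6.
Require 28*subsidy - 6 ≥ -6, so subsidy ≥ 0.
The smallest integer in [-1, 10] satisfying this is 0.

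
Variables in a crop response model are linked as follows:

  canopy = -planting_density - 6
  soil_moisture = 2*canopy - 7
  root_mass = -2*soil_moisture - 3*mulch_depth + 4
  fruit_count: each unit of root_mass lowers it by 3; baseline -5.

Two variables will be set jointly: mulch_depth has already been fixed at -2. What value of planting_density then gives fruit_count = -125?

planting_density = -2

With mulch_depth held at -2:
Substituting into the soil_moisture equation gives soil_moisture = -2*planting_density - 19.
So root_mass = 4*planting_density + 48.
This gives fruit_count = -12*planting_density - 149.
Solve -12*planting_density - 149 = -125: planting_density = (-125 + 149) / -12 = -2.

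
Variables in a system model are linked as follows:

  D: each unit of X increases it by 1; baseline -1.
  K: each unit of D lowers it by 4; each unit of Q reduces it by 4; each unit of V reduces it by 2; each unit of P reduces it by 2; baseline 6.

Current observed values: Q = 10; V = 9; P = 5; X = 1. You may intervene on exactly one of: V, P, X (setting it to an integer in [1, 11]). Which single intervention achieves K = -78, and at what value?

set X = 5

Intervening on V: K = -2*V - 44. Reaching -78 requires V = 17, outside [1, 11].
Intervening on P: K = -2*P - 52. Reaching -78 requires P = 13, outside [1, 11].
Intervening on X: with other inputs at their observed values, K = -4*X - 58. Solving for -78 gives X = 5, within [1, 11].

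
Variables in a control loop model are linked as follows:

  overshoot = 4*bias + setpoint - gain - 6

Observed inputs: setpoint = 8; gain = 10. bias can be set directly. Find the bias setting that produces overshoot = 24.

Substituting into the overshoot equation gives overshoot = 4*bias - 8.
Solve 4*bias - 8 = 24: bias = (24 + 8) / 4 = 8.

bias = 8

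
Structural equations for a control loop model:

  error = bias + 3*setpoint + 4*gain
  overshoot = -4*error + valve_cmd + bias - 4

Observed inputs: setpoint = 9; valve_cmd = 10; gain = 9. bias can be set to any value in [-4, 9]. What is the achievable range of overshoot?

-273 to -234

Substituting into the error equation gives error = bias + 63.
Substituting into the overshoot equation gives overshoot = -3*bias - 246.
Linear in bias, so extremes are at the endpoints: bias = -4 gives overshoot = -234; bias = 9 gives overshoot = -273.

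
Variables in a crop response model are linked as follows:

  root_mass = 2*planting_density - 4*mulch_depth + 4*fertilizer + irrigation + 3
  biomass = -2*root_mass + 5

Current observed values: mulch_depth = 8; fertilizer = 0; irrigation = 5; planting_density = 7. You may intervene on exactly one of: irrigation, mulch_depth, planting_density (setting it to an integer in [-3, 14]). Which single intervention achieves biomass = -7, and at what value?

Intervening on irrigation: biomass = -2*irrigation + 35. Reaching -7 requires irrigation = 21, outside [-3, 14].
Intervening on mulch_depth: with other inputs at their observed values, biomass = 8*mulch_depth - 39. Solving for -7 gives mulch_depth = 4, within [-3, 14].
Intervening on planting_density: biomass = -4*planting_density + 53. Reaching -7 requires planting_density = 15, outside [-3, 14].

set mulch_depth = 4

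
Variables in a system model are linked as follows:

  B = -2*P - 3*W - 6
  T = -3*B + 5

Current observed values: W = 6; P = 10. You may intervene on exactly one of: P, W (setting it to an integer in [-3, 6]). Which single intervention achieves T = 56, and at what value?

set W = -3

Intervening on P: T = 6*P + 77. Reaching 56 requires P = -7/2, not an integer.
Intervening on W: with other inputs at their observed values, T = 9*W + 83. Solving for 56 gives W = -3, within [-3, 6].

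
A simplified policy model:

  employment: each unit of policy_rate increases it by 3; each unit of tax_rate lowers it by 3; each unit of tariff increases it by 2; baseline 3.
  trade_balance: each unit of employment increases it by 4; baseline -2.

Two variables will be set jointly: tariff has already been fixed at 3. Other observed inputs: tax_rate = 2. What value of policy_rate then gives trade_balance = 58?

With tariff held at 3:
Substituting into the employment equation gives employment = 3*policy_rate + 3.
So trade_balance = 12*policy_rate + 10.
Solve 12*policy_rate + 10 = 58: policy_rate = (58 - 10) / 12 = 4.

policy_rate = 4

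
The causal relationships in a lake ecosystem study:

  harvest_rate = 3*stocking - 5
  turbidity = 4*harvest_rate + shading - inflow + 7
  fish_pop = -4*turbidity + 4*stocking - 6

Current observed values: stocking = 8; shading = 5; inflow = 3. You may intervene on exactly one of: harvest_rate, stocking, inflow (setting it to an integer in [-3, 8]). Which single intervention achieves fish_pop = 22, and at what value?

Intervening on harvest_rate: with other inputs at their observed values, fish_pop = -16*harvest_rate - 10. Solving for 22 gives harvest_rate = -2, within [-3, 8].
Intervening on stocking: fish_pop = -44*stocking + 38. Reaching 22 requires stocking = 4/11, not an integer.
Intervening on inflow: fish_pop = 4*inflow - 326. Reaching 22 requires inflow = 87, outside [-3, 8].

set harvest_rate = -2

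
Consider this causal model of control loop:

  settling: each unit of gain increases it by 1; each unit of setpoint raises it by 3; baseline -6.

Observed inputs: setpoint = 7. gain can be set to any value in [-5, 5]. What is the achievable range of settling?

Substituting into the settling equation gives settling = gain + 15.
Linear in gain, so extremes are at the endpoints: gain = -5 gives settling = 10; gain = 5 gives settling = 20.

10 to 20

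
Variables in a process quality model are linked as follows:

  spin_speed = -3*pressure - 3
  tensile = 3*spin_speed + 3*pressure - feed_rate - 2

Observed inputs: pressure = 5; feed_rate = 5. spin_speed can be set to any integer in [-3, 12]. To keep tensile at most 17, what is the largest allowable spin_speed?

Intervening on spin_speed fixes its value directly, overriding its dependence on pressure.
Substituting into the tensile equation gives tensile = 3*spin_speed + 8.
Require 3*spin_speed + 8 ≤ 17, so spin_speed ≤ 3.
The largest integer in [-3, 12] satisfying this is 3.

spin_speed = 3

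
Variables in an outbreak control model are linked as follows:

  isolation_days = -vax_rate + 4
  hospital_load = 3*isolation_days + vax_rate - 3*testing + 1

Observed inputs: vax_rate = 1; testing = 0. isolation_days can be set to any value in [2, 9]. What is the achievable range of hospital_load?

8 to 29

Intervening on isolation_days fixes its value directly, overriding its dependence on vax_rate.
Substituting into the hospital_load equation gives hospital_load = 3*isolation_days + 2.
Linear in isolation_days, so extremes are at the endpoints: isolation_days = 2 gives hospital_load = 8; isolation_days = 9 gives hospital_load = 29.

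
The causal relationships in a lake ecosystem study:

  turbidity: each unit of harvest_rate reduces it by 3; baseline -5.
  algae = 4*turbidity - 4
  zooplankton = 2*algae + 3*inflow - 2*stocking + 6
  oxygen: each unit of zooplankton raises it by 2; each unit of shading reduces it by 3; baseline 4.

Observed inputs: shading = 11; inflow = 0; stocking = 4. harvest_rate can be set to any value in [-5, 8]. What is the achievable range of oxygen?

-513 to 111

Substituting into the algae equation gives algae = -12*harvest_rate - 24.
zooplankton becomes -24*harvest_rate - 50.
Substituting into the oxygen equation gives oxygen = -48*harvest_rate - 129.
Linear in harvest_rate, so extremes are at the endpoints: harvest_rate = -5 gives oxygen = 111; harvest_rate = 8 gives oxygen = -513.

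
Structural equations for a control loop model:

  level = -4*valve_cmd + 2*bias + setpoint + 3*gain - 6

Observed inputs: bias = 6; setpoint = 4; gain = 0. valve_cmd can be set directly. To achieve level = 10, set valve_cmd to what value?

valve_cmd = 0

Substituting into the level equation gives level = -4*valve_cmd + 10.
Solve -4*valve_cmd + 10 = 10: valve_cmd = (10 - 10) / -4 = 0.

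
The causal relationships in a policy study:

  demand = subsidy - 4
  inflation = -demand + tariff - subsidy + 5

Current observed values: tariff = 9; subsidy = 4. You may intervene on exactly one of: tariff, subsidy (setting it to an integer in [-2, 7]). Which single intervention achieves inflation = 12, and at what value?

Intervening on tariff: inflation = tariff + 1. Reaching 12 requires tariff = 11, outside [-2, 7].
Intervening on subsidy: with other inputs at their observed values, inflation = -2*subsidy + 18. Solving for 12 gives subsidy = 3, within [-2, 7].

set subsidy = 3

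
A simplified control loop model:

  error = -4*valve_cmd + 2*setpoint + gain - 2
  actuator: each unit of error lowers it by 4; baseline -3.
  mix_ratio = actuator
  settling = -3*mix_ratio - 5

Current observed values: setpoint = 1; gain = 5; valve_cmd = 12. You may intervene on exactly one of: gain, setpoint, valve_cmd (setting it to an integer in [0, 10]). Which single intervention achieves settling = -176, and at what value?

Intervening on gain: settling = 12*gain - 572. Reaching -176 requires gain = 33, outside [0, 10].
Intervening on setpoint: settling = 24*setpoint - 536. Reaching -176 requires setpoint = 15, outside [0, 10].
Intervening on valve_cmd: with other inputs at their observed values, settling = -48*valve_cmd + 64. Solving for -176 gives valve_cmd = 5, within [0, 10].

set valve_cmd = 5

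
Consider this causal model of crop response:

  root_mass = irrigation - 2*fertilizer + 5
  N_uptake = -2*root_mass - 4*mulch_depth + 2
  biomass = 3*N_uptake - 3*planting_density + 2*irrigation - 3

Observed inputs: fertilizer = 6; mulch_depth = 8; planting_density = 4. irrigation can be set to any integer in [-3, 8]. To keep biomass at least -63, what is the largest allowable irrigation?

irrigation = 0

Substituting into the root_mass equation gives root_mass = irrigation - 7.
Substituting into the N_uptake equation gives N_uptake = -2*irrigation - 16.
biomass becomes -4*irrigation - 63.
Require -4*irrigation - 63 ≥ -63, so irrigation ≤ 0.
The largest integer in [-3, 8] satisfying this is 0.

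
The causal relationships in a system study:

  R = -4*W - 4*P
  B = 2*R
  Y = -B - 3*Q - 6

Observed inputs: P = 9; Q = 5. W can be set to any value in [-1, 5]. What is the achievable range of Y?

Substituting into the R equation gives R = -4*W - 36.
Substituting into the B equation gives B = -8*W - 72.
Substituting into the Y equation gives Y = 8*W + 51.
Linear in W, so extremes are at the endpoints: W = -1 gives Y = 43; W = 5 gives Y = 91.

43 to 91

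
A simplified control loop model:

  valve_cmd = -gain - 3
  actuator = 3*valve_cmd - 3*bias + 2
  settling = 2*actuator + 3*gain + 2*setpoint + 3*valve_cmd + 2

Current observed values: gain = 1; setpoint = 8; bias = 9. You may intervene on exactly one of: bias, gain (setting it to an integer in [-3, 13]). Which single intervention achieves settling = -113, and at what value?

set gain = 9

Intervening on bias: settling = -6*bias - 11. Reaching -113 requires bias = 17, outside [-3, 13].
Intervening on gain: with other inputs at their observed values, settling = -6*gain - 59. Solving for -113 gives gain = 9, within [-3, 13].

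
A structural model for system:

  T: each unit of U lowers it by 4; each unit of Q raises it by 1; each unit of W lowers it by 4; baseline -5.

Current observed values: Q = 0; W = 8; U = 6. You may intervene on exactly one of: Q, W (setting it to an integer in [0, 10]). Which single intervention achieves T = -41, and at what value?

Intervening on Q: T = Q - 61. Reaching -41 requires Q = 20, outside [0, 10].
Intervening on W: with other inputs at their observed values, T = -4*W - 29. Solving for -41 gives W = 3, within [0, 10].

set W = 3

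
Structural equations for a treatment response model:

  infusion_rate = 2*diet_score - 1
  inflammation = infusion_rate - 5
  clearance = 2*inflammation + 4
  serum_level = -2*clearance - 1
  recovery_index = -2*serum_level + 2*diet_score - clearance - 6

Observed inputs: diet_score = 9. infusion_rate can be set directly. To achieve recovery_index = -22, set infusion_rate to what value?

infusion_rate = -3

Intervening on infusion_rate fixes its value directly, overriding its dependence on diet_score.
Substituting into the clearance equation gives clearance = 2*infusion_rate - 6.
This gives serum_level = -4*infusion_rate + 11.
Substituting into the recovery_index equation gives recovery_index = 6*infusion_rate - 4.
Solve 6*infusion_rate - 4 = -22: infusion_rate = (-22 + 4) / 6 = -3.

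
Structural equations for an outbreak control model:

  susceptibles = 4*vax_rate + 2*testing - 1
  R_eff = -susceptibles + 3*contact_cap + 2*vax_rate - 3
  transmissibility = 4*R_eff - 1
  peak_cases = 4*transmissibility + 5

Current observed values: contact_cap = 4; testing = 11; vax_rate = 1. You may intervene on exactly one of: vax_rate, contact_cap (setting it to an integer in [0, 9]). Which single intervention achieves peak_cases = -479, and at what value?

Intervening on vax_rate: with other inputs at their observed values, peak_cases = -32*vax_rate - 191. Solving for -479 gives vax_rate = 9, within [0, 9].
Intervening on contact_cap: peak_cases = 48*contact_cap - 415. Reaching -479 requires contact_cap = -4/3, not an integer.

set vax_rate = 9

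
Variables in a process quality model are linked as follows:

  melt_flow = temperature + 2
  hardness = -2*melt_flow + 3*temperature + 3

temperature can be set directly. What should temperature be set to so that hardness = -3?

temperature = -2

Substituting into the hardness equation gives hardness = temperature - 1.
Solve temperature - 1 = -3: temperature = (-3 + 1) / 1 = -2.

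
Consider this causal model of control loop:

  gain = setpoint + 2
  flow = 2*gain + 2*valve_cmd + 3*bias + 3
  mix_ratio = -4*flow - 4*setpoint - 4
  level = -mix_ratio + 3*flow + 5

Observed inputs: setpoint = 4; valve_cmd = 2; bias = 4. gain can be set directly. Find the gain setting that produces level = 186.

gain = 2

Intervening on gain fixes its value directly, overriding its dependence on setpoint.
Substituting into the flow equation gives flow = 2*gain + 19.
This gives mix_ratio = -8*gain - 96.
This gives level = 14*gain + 158.
Solve 14*gain + 158 = 186: gain = (186 - 158) / 14 = 2.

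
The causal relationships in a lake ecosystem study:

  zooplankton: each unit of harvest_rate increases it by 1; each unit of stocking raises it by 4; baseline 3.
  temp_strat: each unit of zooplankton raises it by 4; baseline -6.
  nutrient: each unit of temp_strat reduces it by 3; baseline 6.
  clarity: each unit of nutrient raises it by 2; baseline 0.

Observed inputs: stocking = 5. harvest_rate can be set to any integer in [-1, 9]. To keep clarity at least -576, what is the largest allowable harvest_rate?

Substituting into the zooplankton equation gives zooplankton = harvest_rate + 23.
So temp_strat = 4*harvest_rate + 86.
Substituting into the nutrient equation gives nutrient = -12*harvest_rate - 252.
Substituting into the clarity equation gives clarity = -24*harvest_rate - 504.
Require -24*harvest_rate - 504 ≥ -576, so harvest_rate ≤ 3.
The largest integer in [-1, 9] satisfying this is 3.

harvest_rate = 3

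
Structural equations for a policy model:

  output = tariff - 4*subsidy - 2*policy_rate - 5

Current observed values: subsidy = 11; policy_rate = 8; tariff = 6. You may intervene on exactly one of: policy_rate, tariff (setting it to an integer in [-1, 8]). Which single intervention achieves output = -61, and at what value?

set tariff = 4

Intervening on policy_rate: output = -2*policy_rate - 43. Reaching -61 requires policy_rate = 9, outside [-1, 8].
Intervening on tariff: with other inputs at their observed values, output = tariff - 65. Solving for -61 gives tariff = 4, within [-1, 8].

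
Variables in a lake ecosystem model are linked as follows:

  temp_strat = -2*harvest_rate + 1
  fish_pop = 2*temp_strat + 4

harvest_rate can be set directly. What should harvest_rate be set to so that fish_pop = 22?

harvest_rate = -4

Substituting into the fish_pop equation gives fish_pop = -4*harvest_rate + 6.
Solve -4*harvest_rate + 6 = 22: harvest_rate = (22 - 6) / -4 = -4.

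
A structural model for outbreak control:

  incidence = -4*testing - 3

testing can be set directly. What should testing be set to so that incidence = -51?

testing = 12

Solve -4*testing - 3 = -51: testing = (-51 + 3) / -4 = 12.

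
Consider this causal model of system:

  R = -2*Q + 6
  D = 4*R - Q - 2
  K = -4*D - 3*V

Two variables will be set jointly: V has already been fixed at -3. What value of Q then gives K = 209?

Q = 8

With V held at -3:
Substituting into the D equation gives D = -9*Q + 22.
K becomes 36*Q - 79.
Solve 36*Q - 79 = 209: Q = (209 + 79) / 36 = 8.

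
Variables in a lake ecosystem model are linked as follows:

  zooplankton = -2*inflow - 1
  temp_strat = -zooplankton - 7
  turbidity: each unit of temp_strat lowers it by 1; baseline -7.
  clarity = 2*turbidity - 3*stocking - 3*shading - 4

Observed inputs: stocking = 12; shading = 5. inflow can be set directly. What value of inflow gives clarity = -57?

Substituting into the temp_strat equation gives temp_strat = 2*inflow - 6.
turbidity becomes -2*inflow - 1.
Substituting into the clarity equation gives clarity = -4*inflow - 57.
Solve -4*inflow - 57 = -57: inflow = (-57 + 57) / -4 = 0.

inflow = 0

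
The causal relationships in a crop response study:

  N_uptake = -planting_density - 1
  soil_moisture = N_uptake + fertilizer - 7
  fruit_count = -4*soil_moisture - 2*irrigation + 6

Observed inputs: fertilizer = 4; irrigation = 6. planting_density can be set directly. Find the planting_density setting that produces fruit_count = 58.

Substituting into the soil_moisture equation gives soil_moisture = -planting_density - 4.
fruit_count becomes 4*planting_density + 10.
Solve 4*planting_density + 10 = 58: planting_density = (58 - 10) / 4 = 12.

planting_density = 12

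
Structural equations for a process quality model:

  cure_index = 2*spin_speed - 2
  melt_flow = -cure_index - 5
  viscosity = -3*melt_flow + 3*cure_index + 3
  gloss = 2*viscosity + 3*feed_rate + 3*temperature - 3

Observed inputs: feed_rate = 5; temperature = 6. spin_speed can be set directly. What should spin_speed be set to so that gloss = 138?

spin_speed = 4

Substituting into the melt_flow equation gives melt_flow = -2*spin_speed - 3.
So viscosity = 12*spin_speed + 6.
Substituting into the gloss equation gives gloss = 24*spin_speed + 42.
Solve 24*spin_speed + 42 = 138: spin_speed = (138 - 42) / 24 = 4.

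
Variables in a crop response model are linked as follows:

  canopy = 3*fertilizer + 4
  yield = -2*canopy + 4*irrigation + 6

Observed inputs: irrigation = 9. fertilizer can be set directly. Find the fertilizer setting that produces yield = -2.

Substituting into the yield equation gives yield = -6*fertilizer + 34.
Solve -6*fertilizer + 34 = -2: fertilizer = (-2 - 34) / -6 = 6.

fertilizer = 6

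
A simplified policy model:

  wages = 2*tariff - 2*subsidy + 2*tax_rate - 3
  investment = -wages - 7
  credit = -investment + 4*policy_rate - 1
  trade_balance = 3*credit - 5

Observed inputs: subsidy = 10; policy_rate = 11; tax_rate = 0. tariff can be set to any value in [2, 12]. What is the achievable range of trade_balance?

88 to 148

Substituting into the wages equation gives wages = 2*tariff - 23.
investment becomes -2*tariff + 16.
This gives credit = 2*tariff + 27.
So trade_balance = 6*tariff + 76.
Linear in tariff, so extremes are at the endpoints: tariff = 2 gives trade_balance = 88; tariff = 12 gives trade_balance = 148.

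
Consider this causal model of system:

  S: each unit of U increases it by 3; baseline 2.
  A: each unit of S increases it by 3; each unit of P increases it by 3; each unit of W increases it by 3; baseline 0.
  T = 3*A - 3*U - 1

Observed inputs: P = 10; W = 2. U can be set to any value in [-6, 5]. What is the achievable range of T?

-19 to 245

Substituting into the A equation gives A = 9*U + 42.
This gives T = 24*U + 125.
Linear in U, so extremes are at the endpoints: U = -6 gives T = -19; U = 5 gives T = 245.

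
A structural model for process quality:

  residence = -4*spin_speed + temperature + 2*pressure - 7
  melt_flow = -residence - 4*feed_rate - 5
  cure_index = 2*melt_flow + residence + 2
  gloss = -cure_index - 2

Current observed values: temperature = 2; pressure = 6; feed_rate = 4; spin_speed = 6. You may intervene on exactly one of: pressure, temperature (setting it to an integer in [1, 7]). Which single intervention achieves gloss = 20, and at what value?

Intervening on pressure: gloss = 2*pressure + 9. Reaching 20 requires pressure = 11/2, not an integer.
Intervening on temperature: with other inputs at their observed values, gloss = temperature + 19. Solving for 20 gives temperature = 1, within [1, 7].

set temperature = 1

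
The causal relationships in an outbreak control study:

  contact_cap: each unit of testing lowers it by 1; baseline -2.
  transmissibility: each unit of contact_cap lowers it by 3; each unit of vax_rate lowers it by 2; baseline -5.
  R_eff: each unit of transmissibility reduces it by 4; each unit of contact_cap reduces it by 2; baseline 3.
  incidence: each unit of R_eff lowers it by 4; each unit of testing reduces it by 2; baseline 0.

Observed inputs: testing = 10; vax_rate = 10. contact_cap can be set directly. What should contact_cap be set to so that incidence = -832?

Intervening on contact_cap fixes its value directly, overriding its dependence on testing.
Substituting into the transmissibility equation gives transmissibility = -3*contact_cap - 25.
Substituting into the R_eff equation gives R_eff = 10*contact_cap + 103.
Substituting into the incidence equation gives incidence = -40*contact_cap - 432.
Solve -40*contact_cap - 432 = -832: contact_cap = (-832 + 432) / -40 = 10.

contact_cap = 10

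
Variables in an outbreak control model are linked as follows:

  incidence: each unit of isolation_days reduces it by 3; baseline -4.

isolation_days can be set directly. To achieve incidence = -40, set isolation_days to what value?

isolation_days = 12

Solve -3*isolation_days - 4 = -40: isolation_days = (-40 + 4) / -3 = 12.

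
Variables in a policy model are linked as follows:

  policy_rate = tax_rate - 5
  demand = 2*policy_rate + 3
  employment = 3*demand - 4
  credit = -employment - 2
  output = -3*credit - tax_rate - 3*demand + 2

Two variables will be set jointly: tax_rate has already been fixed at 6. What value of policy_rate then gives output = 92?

With tax_rate held at 6:
Intervening on policy_rate fixes its value directly, overriding its dependence on tax_rate.
Substituting into the employment equation gives employment = 6*policy_rate + 5.
credit becomes -6*policy_rate - 7.
Substituting into the output equation gives output = 12*policy_rate + 8.
Solve 12*policy_rate + 8 = 92: policy_rate = (92 - 8) / 12 = 7.

policy_rate = 7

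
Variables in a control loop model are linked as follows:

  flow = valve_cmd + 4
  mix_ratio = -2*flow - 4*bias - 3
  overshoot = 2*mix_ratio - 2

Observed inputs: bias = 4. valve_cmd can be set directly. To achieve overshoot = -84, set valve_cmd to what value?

Substituting into the mix_ratio equation gives mix_ratio = -2*valve_cmd - 27.
Substituting into the overshoot equation gives overshoot = -4*valve_cmd - 56.
Solve -4*valve_cmd - 56 = -84: valve_cmd = (-84 + 56) / -4 = 7.

valve_cmd = 7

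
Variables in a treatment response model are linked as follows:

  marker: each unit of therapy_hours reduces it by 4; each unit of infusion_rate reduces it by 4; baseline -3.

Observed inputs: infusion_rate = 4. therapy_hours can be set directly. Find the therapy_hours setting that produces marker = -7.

therapy_hours = -3

Substituting into the marker equation gives marker = -4*therapy_hours - 19.
Solve -4*therapy_hours - 19 = -7: therapy_hours = (-7 + 19) / -4 = -3.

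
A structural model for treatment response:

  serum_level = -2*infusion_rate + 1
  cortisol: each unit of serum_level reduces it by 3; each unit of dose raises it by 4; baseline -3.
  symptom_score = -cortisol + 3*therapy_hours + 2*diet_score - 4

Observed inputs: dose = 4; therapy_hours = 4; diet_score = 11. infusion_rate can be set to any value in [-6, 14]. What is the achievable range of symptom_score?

Substituting into the cortisol equation gives cortisol = 6*infusion_rate + 10.
This gives symptom_score = -6*infusion_rate + 20.
Linear in infusion_rate, so extremes are at the endpoints: infusion_rate = -6 gives symptom_score = 56; infusion_rate = 14 gives symptom_score = -64.

-64 to 56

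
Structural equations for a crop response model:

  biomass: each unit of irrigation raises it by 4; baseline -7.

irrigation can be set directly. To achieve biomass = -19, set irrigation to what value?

Solve 4*irrigation - 7 = -19: irrigation = (-19 + 7) / 4 = -3.

irrigation = -3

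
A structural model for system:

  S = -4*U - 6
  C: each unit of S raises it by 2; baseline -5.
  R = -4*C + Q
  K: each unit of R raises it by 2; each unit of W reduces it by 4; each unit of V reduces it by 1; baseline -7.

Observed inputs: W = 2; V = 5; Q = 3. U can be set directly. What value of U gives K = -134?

Substituting into the C equation gives C = -8*U - 17.
So R = 32*U + 71.
This gives K = 64*U + 122.
Solve 64*U + 122 = -134: U = (-134 - 122) / 64 = -4.

U = -4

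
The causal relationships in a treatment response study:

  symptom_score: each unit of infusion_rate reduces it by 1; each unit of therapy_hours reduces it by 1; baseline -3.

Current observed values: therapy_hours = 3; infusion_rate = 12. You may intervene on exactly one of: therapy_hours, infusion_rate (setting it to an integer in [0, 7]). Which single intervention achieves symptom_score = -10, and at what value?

set infusion_rate = 4

Intervening on therapy_hours: symptom_score = -therapy_hours - 15. Reaching -10 requires therapy_hours = -5, outside [0, 7].
Intervening on infusion_rate: with other inputs at their observed values, symptom_score = -infusion_rate - 6. Solving for -10 gives infusion_rate = 4, within [0, 7].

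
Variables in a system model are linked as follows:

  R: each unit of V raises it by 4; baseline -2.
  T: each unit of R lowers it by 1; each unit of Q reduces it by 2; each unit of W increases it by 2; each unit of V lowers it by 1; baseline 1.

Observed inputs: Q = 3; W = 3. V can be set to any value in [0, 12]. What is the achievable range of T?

-57 to 3

Substituting into the T equation gives T = -5*V + 3.
Linear in V, so extremes are at the endpoints: V = 0 gives T = 3; V = 12 gives T = -57.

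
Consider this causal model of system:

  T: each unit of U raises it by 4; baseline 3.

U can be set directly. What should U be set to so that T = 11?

Solve 4*U + 3 = 11: U = (11 - 3) / 4 = 2.

U = 2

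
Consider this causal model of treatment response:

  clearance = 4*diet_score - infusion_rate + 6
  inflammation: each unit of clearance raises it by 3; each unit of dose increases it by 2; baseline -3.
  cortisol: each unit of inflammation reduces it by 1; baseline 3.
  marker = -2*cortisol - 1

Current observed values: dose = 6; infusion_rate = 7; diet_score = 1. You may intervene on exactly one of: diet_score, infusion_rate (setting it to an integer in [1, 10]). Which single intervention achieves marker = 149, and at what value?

set diet_score = 6

Intervening on diet_score: with other inputs at their observed values, marker = 24*diet_score + 5. Solving for 149 gives diet_score = 6, within [1, 10].
Intervening on infusion_rate: marker = -6*infusion_rate + 71. Reaching 149 requires infusion_rate = -13, outside [1, 10].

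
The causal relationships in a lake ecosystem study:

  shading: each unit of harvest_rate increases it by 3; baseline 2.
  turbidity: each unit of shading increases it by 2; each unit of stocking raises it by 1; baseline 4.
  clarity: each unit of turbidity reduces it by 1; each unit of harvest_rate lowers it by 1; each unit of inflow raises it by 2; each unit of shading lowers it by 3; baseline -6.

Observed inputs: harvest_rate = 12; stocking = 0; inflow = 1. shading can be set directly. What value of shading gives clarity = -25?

Intervening on shading fixes its value directly, overriding its dependence on harvest_rate.
Substituting into the turbidity equation gives turbidity = 2*shading + 4.
So clarity = -5*shading - 20.
Solve -5*shading - 20 = -25: shading = (-25 + 20) / -5 = 1.

shading = 1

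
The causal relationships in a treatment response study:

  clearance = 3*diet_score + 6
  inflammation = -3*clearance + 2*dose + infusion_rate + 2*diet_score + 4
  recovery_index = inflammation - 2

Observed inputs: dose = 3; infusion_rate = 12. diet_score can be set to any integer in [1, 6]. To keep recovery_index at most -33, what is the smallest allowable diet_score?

diet_score = 5

Substituting into the inflammation equation gives inflammation = -7*diet_score + 4.
Substituting into the recovery_index equation gives recovery_index = -7*diet_score + 2.
Require -7*diet_score + 2 ≤ -33, so diet_score ≥ 5.
The smallest integer in [1, 6] satisfying this is 5.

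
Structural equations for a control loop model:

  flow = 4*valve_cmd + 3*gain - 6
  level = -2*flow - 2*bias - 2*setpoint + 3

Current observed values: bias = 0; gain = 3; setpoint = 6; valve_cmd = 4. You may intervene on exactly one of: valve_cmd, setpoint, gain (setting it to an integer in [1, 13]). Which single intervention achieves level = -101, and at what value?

Intervening on valve_cmd: level = -8*valve_cmd - 15. Reaching -101 requires valve_cmd = 43/4, not an integer.
Intervening on setpoint: level = -2*setpoint - 35. Reaching -101 requires setpoint = 33, outside [1, 13].
Intervening on gain: with other inputs at their observed values, level = -6*gain - 29. Solving for -101 gives gain = 12, within [1, 13].

set gain = 12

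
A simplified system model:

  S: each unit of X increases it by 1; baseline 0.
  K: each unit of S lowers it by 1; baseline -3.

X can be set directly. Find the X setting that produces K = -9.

Substituting into the K equation gives K = -X - 3.
Solve -X - 3 = -9: X = (-9 + 3) / -1 = 6.

X = 6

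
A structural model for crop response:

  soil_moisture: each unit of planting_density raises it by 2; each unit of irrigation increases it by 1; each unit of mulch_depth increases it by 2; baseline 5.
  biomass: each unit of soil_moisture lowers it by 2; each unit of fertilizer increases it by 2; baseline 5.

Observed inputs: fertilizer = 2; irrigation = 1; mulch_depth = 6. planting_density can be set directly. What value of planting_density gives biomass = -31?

planting_density = 1

Substituting into the soil_moisture equation gives soil_moisture = 2*planting_density + 18.
So biomass = -4*planting_density - 27.
Solve -4*planting_density - 27 = -31: planting_density = (-31 + 27) / -4 = 1.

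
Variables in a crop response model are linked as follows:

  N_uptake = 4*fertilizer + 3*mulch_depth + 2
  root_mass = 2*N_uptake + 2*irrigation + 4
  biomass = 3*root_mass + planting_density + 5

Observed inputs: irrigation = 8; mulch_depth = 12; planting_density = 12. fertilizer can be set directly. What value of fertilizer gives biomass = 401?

Substituting into the N_uptake equation gives N_uptake = 4*fertilizer + 38.
Substituting into the root_mass equation gives root_mass = 8*fertilizer + 96.
biomass becomes 24*fertilizer + 305.
Solve 24*fertilizer + 305 = 401: fertilizer = (401 - 305) / 24 = 4.

fertilizer = 4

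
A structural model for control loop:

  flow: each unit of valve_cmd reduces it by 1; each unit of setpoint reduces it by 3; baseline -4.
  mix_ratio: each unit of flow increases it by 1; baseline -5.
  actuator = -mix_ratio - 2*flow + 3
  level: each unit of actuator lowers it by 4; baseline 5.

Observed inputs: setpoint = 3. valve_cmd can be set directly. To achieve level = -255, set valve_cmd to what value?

valve_cmd = 6

Substituting into the flow equation gives flow = -valve_cmd - 13.
Substituting into the mix_ratio equation gives mix_ratio = -valve_cmd - 18.
actuator becomes 3*valve_cmd + 47.
So level = -12*valve_cmd - 183.
Solve -12*valve_cmd - 183 = -255: valve_cmd = (-255 + 183) / -12 = 6.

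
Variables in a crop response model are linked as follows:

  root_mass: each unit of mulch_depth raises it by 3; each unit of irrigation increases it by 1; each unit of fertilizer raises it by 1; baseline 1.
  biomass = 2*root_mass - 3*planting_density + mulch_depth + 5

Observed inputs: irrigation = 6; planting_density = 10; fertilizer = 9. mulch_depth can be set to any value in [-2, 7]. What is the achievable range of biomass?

-7 to 56

Substituting into the root_mass equation gives root_mass = 3*mulch_depth + 16.
Substituting into the biomass equation gives biomass = 7*mulch_depth + 7.
Linear in mulch_depth, so extremes are at the endpoints: mulch_depth = -2 gives biomass = -7; mulch_depth = 7 gives biomass = 56.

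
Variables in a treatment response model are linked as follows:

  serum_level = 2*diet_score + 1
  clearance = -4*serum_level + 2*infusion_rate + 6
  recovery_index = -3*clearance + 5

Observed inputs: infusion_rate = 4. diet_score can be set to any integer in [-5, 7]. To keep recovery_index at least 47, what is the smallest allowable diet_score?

Substituting into the clearance equation gives clearance = -8*diet_score + 10.
recovery_index becomes 24*diet_score - 25.
Require 24*diet_score - 25 ≥ 47, so diet_score ≥ 3.
The smallest integer in [-5, 7] satisfying this is 3.

diet_score = 3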